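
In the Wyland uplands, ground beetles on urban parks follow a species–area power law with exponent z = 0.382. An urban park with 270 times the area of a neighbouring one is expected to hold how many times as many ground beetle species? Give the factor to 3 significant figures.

8.49

S₂/S₁ = (A₂/A₁)^z = 270^0.382
ln(S₂/S₁) = 0.382 × ln 270 = 0.382 × 5.5984 = 2.1386
S₂/S₁ = e^2.1386 ≈ 8.488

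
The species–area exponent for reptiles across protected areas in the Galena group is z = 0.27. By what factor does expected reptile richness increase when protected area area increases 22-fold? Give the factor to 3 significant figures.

2.30

S₂/S₁ = (A₂/A₁)^z = 22^0.27
ln(S₂/S₁) = 0.27 × ln 22 = 0.27 × 3.0910 = 0.8346
S₂/S₁ = e^0.8346 ≈ 2.304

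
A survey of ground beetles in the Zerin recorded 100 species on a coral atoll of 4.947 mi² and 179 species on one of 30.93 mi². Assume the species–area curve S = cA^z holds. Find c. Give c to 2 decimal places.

z = ln(S₂/S₁) / ln(A₂/A₁) = ln(179/100) / ln(30.93/4.947) = 0.5822 / 1.8329 = 0.3176
c = S₁ / A₁^z = 100 / 4.947^0.3176 = 100 / 1.662 = 60.18

60.18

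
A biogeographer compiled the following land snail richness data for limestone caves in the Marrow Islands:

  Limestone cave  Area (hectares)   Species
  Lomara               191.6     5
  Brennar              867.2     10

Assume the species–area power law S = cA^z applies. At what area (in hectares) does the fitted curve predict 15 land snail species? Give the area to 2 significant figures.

2100 hectares

z = ln(10/5) / ln(867.2/191.6) = 0.6931 / 1.5099 = 0.4591
c = 5 / 191.6^0.4591 = 5 / 11.16 = 0.4479
A = (15/0.4479)^(1/0.4591) ⇒ ln A = ln(33.49)/0.4591 = 7.6485
A = e^7.6485 ≈ 2097 hectares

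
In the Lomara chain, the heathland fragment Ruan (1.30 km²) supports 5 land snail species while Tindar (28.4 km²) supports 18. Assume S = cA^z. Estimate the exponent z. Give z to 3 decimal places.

0.415

Taking logs: ln S = ln c + z ln A, so z = (ln S₂ − ln S₁)/(ln A₂ − ln A₁).
z = ln(18/5) / ln(28.4/1.3) = ln(3.6) / ln(21.85) = 1.2809 / 3.0840 = 0.4153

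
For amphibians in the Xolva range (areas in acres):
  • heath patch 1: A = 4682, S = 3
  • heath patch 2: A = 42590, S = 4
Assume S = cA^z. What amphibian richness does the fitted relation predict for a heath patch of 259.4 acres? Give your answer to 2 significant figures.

2.1

z = ln(4/3) / ln(42590/4682) = 0.2877 / 2.2079 = 0.1303
c = 3 / 4682^0.1303 = 3 / 3.008 = 0.9974
S₃ = 0.9974 × 259.4^0.1303 = 0.9974 × 2.063 ≈ 2.058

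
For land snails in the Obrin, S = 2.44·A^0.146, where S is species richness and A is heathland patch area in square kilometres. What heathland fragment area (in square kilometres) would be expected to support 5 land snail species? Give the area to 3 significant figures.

136 square kilometres

5 = 2.44 × A^0.146  ⇒  A^0.146 = 5/2.44 = 2.049
ln A = ln(2.049) / 0.146 = 0.7174 / 0.146 = 4.9140
A = e^4.9140 ≈ 136.2 square kilometres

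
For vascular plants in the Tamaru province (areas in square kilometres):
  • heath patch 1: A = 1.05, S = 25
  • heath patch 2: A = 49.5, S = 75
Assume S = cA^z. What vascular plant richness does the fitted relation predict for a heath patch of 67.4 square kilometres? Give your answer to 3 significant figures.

z = ln(75/25) / ln(49.5/1.05) = 1.0986 / 3.8532 = 0.2851
c = 25 / 1.05^0.2851 = 25 / 1.014 = 24.65
S₃ = 24.65 × 67.4^0.2851 = 24.65 × 3.322 ≈ 81.9

81.9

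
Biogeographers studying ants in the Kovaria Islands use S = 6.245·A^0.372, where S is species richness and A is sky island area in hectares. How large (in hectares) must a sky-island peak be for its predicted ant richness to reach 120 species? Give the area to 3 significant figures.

120 = 6.245 × A^0.372  ⇒  A^0.372 = 120/6.245 = 19.22
ln A = ln(19.22) / 0.372 = 2.9557 / 0.372 = 7.9455
A = e^7.9455 ≈ 2823 hectares

2820 hectares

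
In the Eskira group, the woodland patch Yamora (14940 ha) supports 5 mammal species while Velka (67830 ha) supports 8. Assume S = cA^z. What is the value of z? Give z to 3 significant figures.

Taking logs: ln S = ln c + z ln A, so z = (ln S₂ − ln S₁)/(ln A₂ − ln A₁).
z = ln(8/5) / ln(67830/14940) = ln(1.6) / ln(4.54) = 0.4700 / 1.5130 = 0.3107

0.311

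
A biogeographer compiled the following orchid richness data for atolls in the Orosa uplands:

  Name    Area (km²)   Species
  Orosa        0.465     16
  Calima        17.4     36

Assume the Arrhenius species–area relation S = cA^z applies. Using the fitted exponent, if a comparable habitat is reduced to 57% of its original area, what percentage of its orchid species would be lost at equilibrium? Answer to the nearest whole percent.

12%

z = ln(36/16) / ln(17.4/0.465) = 0.8109 / 3.6222 = 0.2239
S_new/S_old = (A_new/A_old)^z = 0.57^0.2239 = exp(0.2239 × -0.5621) = 0.8818
Fraction lost = 1 − 0.8818 = 0.1182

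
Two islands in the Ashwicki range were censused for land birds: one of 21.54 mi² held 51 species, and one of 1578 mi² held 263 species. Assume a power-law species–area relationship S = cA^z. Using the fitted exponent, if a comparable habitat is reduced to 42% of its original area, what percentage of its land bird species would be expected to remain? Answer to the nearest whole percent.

z = ln(263/51) / ln(1578/21.54) = 1.6403 / 4.2940 = 0.3820
S_new/S_old = (A_new/A_old)^z = 0.42^0.3820 = exp(0.3820 × -0.8675) = 0.7179

72%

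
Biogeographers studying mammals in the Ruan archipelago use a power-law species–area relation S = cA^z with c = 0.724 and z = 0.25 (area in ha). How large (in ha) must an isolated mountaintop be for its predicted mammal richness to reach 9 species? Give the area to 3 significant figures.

9 = 0.724 × A^0.25  ⇒  A^0.25 = 9/0.724 = 12.43
ln A = ln(12.43) / 0.25 = 2.5202 / 0.25 = 10.0808
A = e^10.0808 ≈ 23879 ha

23900 ha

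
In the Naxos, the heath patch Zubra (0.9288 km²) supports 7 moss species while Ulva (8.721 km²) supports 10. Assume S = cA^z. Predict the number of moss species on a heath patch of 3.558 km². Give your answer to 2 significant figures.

8.7

z = ln(10/7) / ln(8.721/0.9288) = 0.3567 / 2.2396 = 0.1593
c = 7 / 0.9288^0.1593 = 7 / 0.9883 = 7.083
S₃ = 7.083 × 3.558^0.1593 = 7.083 × 1.224 ≈ 8.669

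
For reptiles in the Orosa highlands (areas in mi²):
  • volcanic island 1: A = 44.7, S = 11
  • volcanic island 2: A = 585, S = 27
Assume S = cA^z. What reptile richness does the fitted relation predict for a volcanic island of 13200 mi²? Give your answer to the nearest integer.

z = ln(27/11) / ln(585/44.7) = 0.8979 / 2.5716 = 0.3492
c = 11 / 44.7^0.3492 = 11 / 3.769 = 2.918
S₃ = 2.918 × 13200^0.3492 = 2.918 × 27.47 ≈ 80.16

80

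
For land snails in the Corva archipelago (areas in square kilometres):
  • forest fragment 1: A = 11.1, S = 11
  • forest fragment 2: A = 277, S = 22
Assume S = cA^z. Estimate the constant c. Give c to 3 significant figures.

6.55

z = ln(S₂/S₁) / ln(A₂/A₁) = ln(22/11) / ln(277/11.1) = 0.6931 / 3.2171 = 0.2155
c = S₁ / A₁^z = 11 / 11.1^0.2155 = 11 / 1.68 = 6.549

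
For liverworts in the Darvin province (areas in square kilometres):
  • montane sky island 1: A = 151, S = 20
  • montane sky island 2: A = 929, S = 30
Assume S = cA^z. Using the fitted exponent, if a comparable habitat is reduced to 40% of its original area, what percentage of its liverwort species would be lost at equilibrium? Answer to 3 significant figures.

z = ln(30/20) / ln(929/151) = 0.4055 / 1.8168 = 0.2232
S_new/S_old = (A_new/A_old)^z = 0.4^0.2232 = exp(0.2232 × -0.9163) = 0.8151
Fraction lost = 1 − 0.8151 = 0.1849

18.5%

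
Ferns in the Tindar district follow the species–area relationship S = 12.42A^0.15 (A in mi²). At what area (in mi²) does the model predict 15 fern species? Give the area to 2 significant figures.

15 = 12.42 × A^0.15  ⇒  A^0.15 = 15/12.42 = 1.208
ln A = ln(1.208) / 0.15 = 0.1887 / 0.15 = 1.2583
A = e^1.2583 ≈ 3.519 mi²

3.5 mi²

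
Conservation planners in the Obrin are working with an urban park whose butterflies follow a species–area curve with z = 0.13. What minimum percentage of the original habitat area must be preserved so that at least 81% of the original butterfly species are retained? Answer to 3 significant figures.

19.8%

Need (A_new/A_old)^0.13 = 0.81, so A_new/A_old = 0.81^(1/0.13) = 0.81^7.692
ln(A_new/A_old) = ln 0.81 / 0.13 = -0.2107 / 0.13 = -1.6209
A_new/A_old = e^-1.6209 ≈ 0.1977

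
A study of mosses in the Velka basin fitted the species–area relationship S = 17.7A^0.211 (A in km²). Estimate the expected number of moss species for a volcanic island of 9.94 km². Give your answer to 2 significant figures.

S = 17.7 × 9.94^0.211
ln S = ln 17.7 + 0.211 × ln 9.94 = 2.8736 + 0.211 × 2.2966 = 3.3581
S = e^3.3581 ≈ 28.74

29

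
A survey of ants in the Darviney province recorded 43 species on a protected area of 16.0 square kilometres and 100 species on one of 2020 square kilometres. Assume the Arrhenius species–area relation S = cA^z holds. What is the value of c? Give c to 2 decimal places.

26.51

z = ln(S₂/S₁) / ln(A₂/A₁) = ln(100/43) / ln(2020/16) = 0.8440 / 4.8383 = 0.1744
c = S₁ / A₁^z = 43 / 16^0.1744 = 43 / 1.622 = 26.51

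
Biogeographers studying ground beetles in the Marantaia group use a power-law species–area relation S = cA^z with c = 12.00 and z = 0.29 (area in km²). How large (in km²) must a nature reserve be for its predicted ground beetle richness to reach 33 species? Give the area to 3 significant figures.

33 = 12 × A^0.29  ⇒  A^0.29 = 33/12 = 2.75
ln A = ln(2.75) / 0.29 = 1.0116 / 0.29 = 3.4883
A = e^3.4883 ≈ 32.73 km²

32.7 km²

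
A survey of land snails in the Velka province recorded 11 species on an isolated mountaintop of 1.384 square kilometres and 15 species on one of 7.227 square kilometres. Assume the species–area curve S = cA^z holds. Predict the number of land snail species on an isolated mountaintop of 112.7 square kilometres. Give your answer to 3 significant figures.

25.1

z = ln(15/11) / ln(7.227/1.384) = 0.3102 / 1.6528 = 0.1876
c = 11 / 1.384^0.1876 = 11 / 1.063 = 10.35
S₃ = 10.35 × 112.7^0.1876 = 10.35 × 2.427 ≈ 25.12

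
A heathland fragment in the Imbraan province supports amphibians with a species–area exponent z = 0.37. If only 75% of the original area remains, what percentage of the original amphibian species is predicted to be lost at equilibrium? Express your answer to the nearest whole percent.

S_new/S_old = (A_new/A_old)^z = 0.75^0.37
= exp(0.37 × ln 0.75) = exp(0.37 × -0.2877) = exp(-0.1064) ≈ 0.899
Fraction lost = 1 − 0.899 = 0.101

10%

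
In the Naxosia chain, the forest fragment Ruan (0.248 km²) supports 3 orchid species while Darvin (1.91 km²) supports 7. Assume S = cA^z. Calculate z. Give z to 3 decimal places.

Taking logs: ln S = ln c + z ln A, so z = (ln S₂ − ln S₁)/(ln A₂ − ln A₁).
z = ln(7/3) / ln(1.91/0.248) = ln(2.333) / ln(7.702) = 0.8473 / 2.0414 = 0.4151

0.415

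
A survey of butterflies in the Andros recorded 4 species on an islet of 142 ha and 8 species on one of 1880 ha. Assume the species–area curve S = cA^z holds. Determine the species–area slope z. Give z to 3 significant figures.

0.268

Taking logs: ln S = ln c + z ln A, so z = (ln S₂ − ln S₁)/(ln A₂ − ln A₁).
z = ln(8/4) / ln(1880/142) = ln(2) / ln(13.24) = 0.6931 / 2.5832 = 0.2683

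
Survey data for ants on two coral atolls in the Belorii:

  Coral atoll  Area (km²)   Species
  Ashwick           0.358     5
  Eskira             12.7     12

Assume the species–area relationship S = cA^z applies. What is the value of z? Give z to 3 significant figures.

0.245

Taking logs: ln S = ln c + z ln A, so z = (ln S₂ − ln S₁)/(ln A₂ − ln A₁).
z = ln(12/5) / ln(12.7/0.358) = ln(2.4) / ln(35.47) = 0.8755 / 3.5688 = 0.2453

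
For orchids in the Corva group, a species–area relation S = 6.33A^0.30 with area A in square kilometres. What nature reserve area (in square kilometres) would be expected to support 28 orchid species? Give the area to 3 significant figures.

142 square kilometres

28 = 6.33 × A^0.3  ⇒  A^0.3 = 28/6.33 = 4.423
ln A = ln(4.423) / 0.3 = 1.4869 / 0.3 = 4.9563
A = e^4.9563 ≈ 142.1 square kilometres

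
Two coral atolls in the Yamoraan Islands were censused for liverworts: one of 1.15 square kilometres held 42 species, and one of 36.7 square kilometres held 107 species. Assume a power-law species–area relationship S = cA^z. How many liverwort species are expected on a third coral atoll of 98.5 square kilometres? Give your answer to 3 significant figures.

140

z = ln(107/42) / ln(36.7/1.15) = 0.9352 / 3.4630 = 0.2700
c = 42 / 1.15^0.2700 = 42 / 1.038 = 40.44
S₃ = 40.44 × 98.5^0.2700 = 40.44 × 3.454 ≈ 139.7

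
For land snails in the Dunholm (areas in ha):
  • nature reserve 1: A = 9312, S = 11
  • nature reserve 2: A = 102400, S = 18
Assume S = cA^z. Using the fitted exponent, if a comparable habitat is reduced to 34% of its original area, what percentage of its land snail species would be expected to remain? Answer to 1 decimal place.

z = ln(18/11) / ln(102400/9312) = 0.4925 / 2.3976 = 0.2054
S_new/S_old = (A_new/A_old)^z = 0.34^0.2054 = exp(0.2054 × -1.0788) = 0.8012

80.1%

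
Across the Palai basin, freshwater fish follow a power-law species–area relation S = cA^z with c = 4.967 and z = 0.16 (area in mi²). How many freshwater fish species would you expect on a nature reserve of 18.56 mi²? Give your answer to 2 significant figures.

7.9

S = 4.967 × 18.56^0.16 = 4.967 × 1.596 ≈ 7.926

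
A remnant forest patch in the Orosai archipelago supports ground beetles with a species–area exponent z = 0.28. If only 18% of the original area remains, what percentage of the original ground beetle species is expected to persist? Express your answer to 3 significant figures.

61.9%

S_new/S_old = (A_new/A_old)^z = 0.18^0.28
= exp(0.28 × ln 0.18) = exp(0.28 × -1.7148) = exp(-0.4801) ≈ 0.6187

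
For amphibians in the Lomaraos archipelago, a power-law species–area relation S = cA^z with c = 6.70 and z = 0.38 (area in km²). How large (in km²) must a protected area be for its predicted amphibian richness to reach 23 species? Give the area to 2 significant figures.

23 = 6.7 × A^0.38  ⇒  A^0.38 = 23/6.7 = 3.433
ln A = ln(3.433) / 0.38 = 1.2334 / 0.38 = 3.2458
A = e^3.2458 ≈ 25.68 km²

26 km²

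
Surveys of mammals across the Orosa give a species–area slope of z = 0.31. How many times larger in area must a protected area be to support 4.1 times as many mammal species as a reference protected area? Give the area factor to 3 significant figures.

(A₂/A₁)^0.31 = 4.1, so A₂/A₁ = 4.1^(1/0.31) = 4.1^3.226
ln(A₂/A₁) = ln 4.1 / 0.31 = 1.4110 / 0.31 = 4.5516
A₂/A₁ = e^4.5516 ≈ 94.78

94.8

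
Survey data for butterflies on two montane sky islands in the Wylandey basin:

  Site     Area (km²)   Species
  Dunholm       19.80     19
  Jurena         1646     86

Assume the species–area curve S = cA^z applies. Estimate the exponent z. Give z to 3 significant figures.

0.342

Taking logs: ln S = ln c + z ln A, so z = (ln S₂ − ln S₁)/(ln A₂ − ln A₁).
z = ln(86/19) / ln(1646/19.8) = ln(4.526) / ln(83.13) = 1.5099 / 4.4204 = 0.3416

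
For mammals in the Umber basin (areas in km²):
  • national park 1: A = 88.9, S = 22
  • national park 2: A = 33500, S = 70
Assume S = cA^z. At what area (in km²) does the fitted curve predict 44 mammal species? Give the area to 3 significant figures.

3100 km²

z = ln(70/22) / ln(33500/88.9) = 1.1575 / 5.9318 = 0.1951
c = 22 / 88.9^0.1951 = 22 / 2.4 = 9.165
A = (44/9.165)^(1/0.1951) ⇒ ln A = ln(4.801)/0.1951 = 8.0398
A = e^8.0398 ≈ 3102 km²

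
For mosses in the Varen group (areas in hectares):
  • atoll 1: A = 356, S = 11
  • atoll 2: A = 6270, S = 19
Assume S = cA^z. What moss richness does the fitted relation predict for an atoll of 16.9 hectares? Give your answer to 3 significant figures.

6.15

z = ln(19/11) / ln(6270/356) = 0.5465 / 2.8686 = 0.1905
c = 11 / 356^0.1905 = 11 / 3.063 = 3.591
S₃ = 3.591 × 16.9^0.1905 = 3.591 × 1.714 ≈ 6.155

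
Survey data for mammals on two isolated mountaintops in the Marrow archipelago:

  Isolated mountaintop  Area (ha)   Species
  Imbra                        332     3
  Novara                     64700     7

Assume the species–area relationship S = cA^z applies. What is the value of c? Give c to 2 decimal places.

1.18

z = ln(S₂/S₁) / ln(A₂/A₁) = ln(7/3) / ln(64700/332) = 0.8473 / 5.2724 = 0.1607
c = S₁ / A₁^z = 3 / 332^0.1607 = 3 / 2.542 = 1.18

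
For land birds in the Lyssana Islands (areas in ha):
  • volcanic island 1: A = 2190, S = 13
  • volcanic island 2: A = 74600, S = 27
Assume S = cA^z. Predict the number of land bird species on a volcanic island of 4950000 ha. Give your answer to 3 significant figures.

z = ln(27/13) / ln(74600/2190) = 0.7309 / 3.5282 = 0.2072
c = 13 / 2190^0.2072 = 13 / 4.92 = 2.642
S₃ = 2.642 × 4950000^0.2072 = 2.642 × 24.37 ≈ 64.38

64.4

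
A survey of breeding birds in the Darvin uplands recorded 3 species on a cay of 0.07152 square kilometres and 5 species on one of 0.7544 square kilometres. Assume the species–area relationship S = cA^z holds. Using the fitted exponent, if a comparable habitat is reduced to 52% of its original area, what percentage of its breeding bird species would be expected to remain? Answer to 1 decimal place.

z = ln(5/3) / ln(0.7544/0.07152) = 0.5108 / 2.3559 = 0.2168
S_new/S_old = (A_new/A_old)^z = 0.52^0.2168 = exp(0.2168 × -0.6539) = 0.8678

86.8%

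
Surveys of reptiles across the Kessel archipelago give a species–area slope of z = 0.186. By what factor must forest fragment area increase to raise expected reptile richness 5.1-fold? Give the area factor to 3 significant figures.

(A₂/A₁)^0.186 = 5.1, so A₂/A₁ = 5.1^(1/0.186) = 5.1^5.376
ln(A₂/A₁) = ln 5.1 / 0.186 = 1.6292 / 0.186 = 8.7594
A₂/A₁ = e^8.7594 ≈ 6370

6370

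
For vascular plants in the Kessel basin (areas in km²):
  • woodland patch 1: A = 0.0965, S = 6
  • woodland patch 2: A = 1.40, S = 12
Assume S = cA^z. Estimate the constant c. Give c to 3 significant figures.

11.0

z = ln(S₂/S₁) / ln(A₂/A₁) = ln(12/6) / ln(1.4/0.0965) = 0.6931 / 2.6747 = 0.2592
c = S₁ / A₁^z = 6 / 0.0965^0.2592 = 6 / 0.5456 = 11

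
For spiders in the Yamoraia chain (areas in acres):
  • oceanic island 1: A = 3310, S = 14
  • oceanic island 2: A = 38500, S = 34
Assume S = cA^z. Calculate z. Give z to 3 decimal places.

0.362

Taking logs: ln S = ln c + z ln A, so z = (ln S₂ − ln S₁)/(ln A₂ − ln A₁).
z = ln(34/14) / ln(38500/3310) = ln(2.429) / ln(11.63) = 0.8873 / 2.4537 = 0.3616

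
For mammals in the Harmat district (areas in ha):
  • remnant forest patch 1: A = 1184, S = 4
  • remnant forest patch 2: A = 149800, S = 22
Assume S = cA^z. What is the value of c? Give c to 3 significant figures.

z = ln(S₂/S₁) / ln(A₂/A₁) = ln(22/4) / ln(149800/1184) = 1.7047 / 4.8404 = 0.3522
c = S₁ / A₁^z = 4 / 1184^0.3522 = 4 / 12.09 = 0.3309

0.331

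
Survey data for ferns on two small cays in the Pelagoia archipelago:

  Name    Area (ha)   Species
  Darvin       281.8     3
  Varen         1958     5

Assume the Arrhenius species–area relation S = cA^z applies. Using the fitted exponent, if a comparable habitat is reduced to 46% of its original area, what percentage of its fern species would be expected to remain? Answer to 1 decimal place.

81.5%

z = ln(5/3) / ln(1958/281.8) = 0.5108 / 1.9385 = 0.2635
S_new/S_old = (A_new/A_old)^z = 0.46^0.2635 = exp(0.2635 × -0.7765) = 0.8149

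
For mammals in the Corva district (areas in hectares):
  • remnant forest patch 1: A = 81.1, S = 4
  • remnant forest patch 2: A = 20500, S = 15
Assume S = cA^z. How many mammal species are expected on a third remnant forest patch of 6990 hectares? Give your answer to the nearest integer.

12

z = ln(15/4) / ln(20500/81.1) = 1.3218 / 5.5325 = 0.2389
c = 4 / 81.1^0.2389 = 4 / 2.858 = 1.4
S₃ = 1.4 × 6990^0.2389 = 1.4 × 8.288 ≈ 11.6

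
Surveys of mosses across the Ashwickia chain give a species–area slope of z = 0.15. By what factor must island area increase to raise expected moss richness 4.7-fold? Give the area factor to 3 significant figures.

30200

(A₂/A₁)^0.15 = 4.7, so A₂/A₁ = 4.7^(1/0.15) = 4.7^6.667
ln(A₂/A₁) = ln 4.7 / 0.15 = 1.5476 / 0.15 = 10.3171
A₂/A₁ = e^10.3171 ≈ 30245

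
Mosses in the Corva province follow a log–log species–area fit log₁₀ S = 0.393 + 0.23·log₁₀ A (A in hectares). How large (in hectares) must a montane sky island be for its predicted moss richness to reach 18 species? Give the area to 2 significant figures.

5600 hectares

18 = 2.472 × A^0.23  ⇒  A^0.23 = 18/2.472 = 7.282
ln A = ln(7.282) / 0.23 = 1.9855 / 0.23 = 8.6324
A = e^8.6324 ≈ 5611 hectares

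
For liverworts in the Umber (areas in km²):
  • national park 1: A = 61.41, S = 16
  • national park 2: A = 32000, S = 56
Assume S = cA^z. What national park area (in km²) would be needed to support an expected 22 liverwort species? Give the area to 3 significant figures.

z = ln(56/16) / ln(32000/61.41) = 1.2528 / 6.2559 = 0.2003
c = 16 / 61.41^0.2003 = 16 / 2.281 = 7.015
A = (22/7.015)^(1/0.2003) ⇒ ln A = ln(3.136)/0.2003 = 5.7078
A = e^5.7078 ≈ 301.2 km²

301 km²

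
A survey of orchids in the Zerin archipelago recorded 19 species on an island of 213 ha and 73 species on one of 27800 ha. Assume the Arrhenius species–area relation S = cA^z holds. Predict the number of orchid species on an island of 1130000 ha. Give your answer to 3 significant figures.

203

z = ln(73/19) / ln(27800/213) = 1.3460 / 4.8715 = 0.2763
c = 19 / 213^0.2763 = 19 / 4.399 = 4.319
S₃ = 4.319 × 1130000^0.2763 = 4.319 × 47.04 ≈ 203.2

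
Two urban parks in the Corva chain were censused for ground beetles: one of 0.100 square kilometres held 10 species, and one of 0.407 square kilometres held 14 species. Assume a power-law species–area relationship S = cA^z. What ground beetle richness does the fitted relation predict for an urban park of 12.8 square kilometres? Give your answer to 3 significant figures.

z = ln(14/10) / ln(0.407/0.1) = 0.3365 / 1.4036 = 0.2397
c = 10 / 0.1^0.2397 = 10 / 0.5758 = 17.37
S₃ = 17.37 × 12.8^0.2397 = 17.37 × 1.843 ≈ 32

32.0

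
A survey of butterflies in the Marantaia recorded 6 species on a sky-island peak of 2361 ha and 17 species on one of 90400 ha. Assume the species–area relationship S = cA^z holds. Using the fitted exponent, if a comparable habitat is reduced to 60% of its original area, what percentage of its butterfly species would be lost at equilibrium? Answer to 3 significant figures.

13.6%

z = ln(17/6) / ln(90400/2361) = 1.0415 / 3.6452 = 0.2857
S_new/S_old = (A_new/A_old)^z = 0.6^0.2857 = exp(0.2857 × -0.5108) = 0.8642
Fraction lost = 1 − 0.8642 = 0.1358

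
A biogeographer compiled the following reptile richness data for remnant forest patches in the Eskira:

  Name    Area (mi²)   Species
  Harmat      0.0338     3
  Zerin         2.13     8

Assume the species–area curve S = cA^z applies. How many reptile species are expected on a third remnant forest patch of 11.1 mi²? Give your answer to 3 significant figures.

11.8

z = ln(8/3) / ln(2.13/0.0338) = 0.9808 / 4.1434 = 0.2367
c = 3 / 0.0338^0.2367 = 3 / 0.4485 = 6.689
S₃ = 6.689 × 11.1^0.2367 = 6.689 × 1.768 ≈ 11.83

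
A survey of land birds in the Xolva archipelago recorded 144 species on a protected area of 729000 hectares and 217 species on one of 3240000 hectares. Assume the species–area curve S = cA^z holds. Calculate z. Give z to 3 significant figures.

0.275

Taking logs: ln S = ln c + z ln A, so z = (ln S₂ − ln S₁)/(ln A₂ − ln A₁).
z = ln(217/144) / ln(3240000/729000) = ln(1.507) / ln(4.444) = 0.4101 / 1.4917 = 0.2749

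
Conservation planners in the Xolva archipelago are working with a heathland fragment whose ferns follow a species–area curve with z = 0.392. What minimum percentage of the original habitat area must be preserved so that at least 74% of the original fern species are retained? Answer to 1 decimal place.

Need (A_new/A_old)^0.392 = 0.74, so A_new/A_old = 0.74^(1/0.392) = 0.74^2.551
ln(A_new/A_old) = ln 0.74 / 0.392 = -0.3011 / 0.392 = -0.7681
A_new/A_old = e^-0.7681 ≈ 0.4639

46.4%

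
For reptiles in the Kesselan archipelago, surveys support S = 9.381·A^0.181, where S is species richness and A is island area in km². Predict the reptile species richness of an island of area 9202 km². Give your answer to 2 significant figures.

S = 9.381 × 9202^0.181 = 9.381 × 5.218 ≈ 48.95

49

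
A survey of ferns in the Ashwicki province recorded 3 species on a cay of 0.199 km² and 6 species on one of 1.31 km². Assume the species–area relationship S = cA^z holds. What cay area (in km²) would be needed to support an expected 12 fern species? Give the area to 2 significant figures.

z = ln(6/3) / ln(1.31/0.199) = 0.6931 / 1.8845 = 0.3678
c = 3 / 0.199^0.3678 = 3 / 0.5522 = 5.433
A = (12/5.433)^(1/0.3678) ⇒ ln A = ln(2.209)/0.3678 = 2.1545
A = e^2.1545 ≈ 8.624 km²

8.6 km²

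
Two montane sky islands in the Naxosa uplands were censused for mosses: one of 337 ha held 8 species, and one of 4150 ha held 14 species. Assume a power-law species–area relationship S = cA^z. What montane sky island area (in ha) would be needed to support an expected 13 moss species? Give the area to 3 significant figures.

2980 ha

z = ln(14/8) / ln(4150/337) = 0.5596 / 2.5108 = 0.2229
c = 8 / 337^0.2229 = 8 / 3.659 = 2.186
A = (13/2.186)^(1/0.2229) ⇒ ln A = ln(5.946)/0.2229 = 7.9984
A = e^7.9984 ≈ 2976 ha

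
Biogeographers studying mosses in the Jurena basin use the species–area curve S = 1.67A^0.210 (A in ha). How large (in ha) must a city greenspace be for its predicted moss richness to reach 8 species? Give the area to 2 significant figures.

8 = 1.67 × A^0.21  ⇒  A^0.21 = 8/1.67 = 4.79
ln A = ln(4.79) / 0.21 = 1.5666 / 0.21 = 7.4601
A = e^7.4601 ≈ 1737 ha

1700 ha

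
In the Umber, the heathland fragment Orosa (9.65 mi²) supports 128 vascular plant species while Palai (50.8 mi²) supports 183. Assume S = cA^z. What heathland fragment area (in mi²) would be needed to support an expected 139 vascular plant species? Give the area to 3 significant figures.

14.2 mi²

z = ln(183/128) / ln(50.8/9.65) = 0.3575 / 1.6609 = 0.2152
c = 128 / 9.65^0.2152 = 128 / 1.629 = 78.58
A = (139/78.58)^(1/0.2152) ⇒ ln A = ln(1.769)/0.2152 = 2.6500
A = e^2.6500 ≈ 14.15 mi²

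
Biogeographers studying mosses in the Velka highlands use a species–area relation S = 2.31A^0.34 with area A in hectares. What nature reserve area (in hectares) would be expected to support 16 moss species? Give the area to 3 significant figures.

297 hectares

16 = 2.31 × A^0.34  ⇒  A^0.34 = 16/2.31 = 6.926
ln A = ln(6.926) / 0.34 = 1.9353 / 0.34 = 5.6922
A = e^5.6922 ≈ 296.5 hectares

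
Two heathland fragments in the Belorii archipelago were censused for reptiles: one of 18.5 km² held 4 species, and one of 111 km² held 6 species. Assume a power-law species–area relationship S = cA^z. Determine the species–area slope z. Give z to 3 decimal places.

Taking logs: ln S = ln c + z ln A, so z = (ln S₂ − ln S₁)/(ln A₂ − ln A₁).
z = ln(6/4) / ln(111/18.5) = ln(1.5) / ln(6) = 0.4055 / 1.7918 = 0.2263

0.226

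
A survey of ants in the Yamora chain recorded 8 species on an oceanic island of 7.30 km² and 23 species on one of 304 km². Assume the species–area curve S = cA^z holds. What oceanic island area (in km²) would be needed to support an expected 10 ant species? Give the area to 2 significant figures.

16 km²

z = ln(23/8) / ln(304/7.3) = 1.0561 / 3.7292 = 0.2832
c = 8 / 7.3^0.2832 = 8 / 1.756 = 4.556
A = (10/4.556)^(1/0.2832) ⇒ ln A = ln(2.195)/0.2832 = 2.7758
A = e^2.7758 ≈ 16.05 km²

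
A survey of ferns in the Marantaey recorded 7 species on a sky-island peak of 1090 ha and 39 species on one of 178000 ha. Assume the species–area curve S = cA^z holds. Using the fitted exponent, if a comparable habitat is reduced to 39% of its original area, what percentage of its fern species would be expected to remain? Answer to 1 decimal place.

72.8%

z = ln(39/7) / ln(178000/1090) = 1.7177 / 5.0956 = 0.3371
S_new/S_old = (A_new/A_old)^z = 0.39^0.3371 = exp(0.3371 × -0.9416) = 0.728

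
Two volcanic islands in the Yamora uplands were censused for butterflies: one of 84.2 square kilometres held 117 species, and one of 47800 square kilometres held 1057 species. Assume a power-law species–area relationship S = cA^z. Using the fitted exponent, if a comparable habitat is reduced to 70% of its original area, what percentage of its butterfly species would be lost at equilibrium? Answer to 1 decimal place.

11.6%

z = ln(1057/117) / ln(47800/84.2) = 2.2010 / 6.3416 = 0.3471
S_new/S_old = (A_new/A_old)^z = 0.7^0.3471 = exp(0.3471 × -0.3567) = 0.8836
Fraction lost = 1 − 0.8836 = 0.1164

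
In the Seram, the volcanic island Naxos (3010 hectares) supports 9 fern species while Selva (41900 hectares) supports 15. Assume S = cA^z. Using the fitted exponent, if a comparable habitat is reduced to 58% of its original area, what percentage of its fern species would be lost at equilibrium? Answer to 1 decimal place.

z = ln(15/9) / ln(41900/3010) = 0.5108 / 2.6333 = 0.1940
S_new/S_old = (A_new/A_old)^z = 0.58^0.1940 = exp(0.1940 × -0.5447) = 0.8997
Fraction lost = 1 − 0.8997 = 0.1003

10.0%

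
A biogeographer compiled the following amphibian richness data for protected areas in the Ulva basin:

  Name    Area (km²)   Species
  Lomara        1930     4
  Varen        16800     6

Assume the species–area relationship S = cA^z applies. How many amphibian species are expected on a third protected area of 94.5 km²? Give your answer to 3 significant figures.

2.27

z = ln(6/4) / ln(16800/1930) = 0.4055 / 2.1639 = 0.1874
c = 4 / 1930^0.1874 = 4 / 4.127 = 0.9692
S₃ = 0.9692 × 94.5^0.1874 = 0.9692 × 2.345 ≈ 2.273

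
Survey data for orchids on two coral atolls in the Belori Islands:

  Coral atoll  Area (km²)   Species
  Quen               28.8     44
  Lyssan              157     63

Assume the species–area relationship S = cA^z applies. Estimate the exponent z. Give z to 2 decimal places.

Taking logs: ln S = ln c + z ln A, so z = (ln S₂ − ln S₁)/(ln A₂ − ln A₁).
z = ln(63/44) / ln(157/28.8) = ln(1.432) / ln(5.451) = 0.3589 / 1.6959 = 0.2117

0.21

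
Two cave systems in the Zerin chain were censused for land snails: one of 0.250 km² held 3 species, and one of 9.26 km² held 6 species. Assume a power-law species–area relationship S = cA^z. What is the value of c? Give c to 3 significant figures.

3.91

z = ln(S₂/S₁) / ln(A₂/A₁) = ln(6/3) / ln(9.26/0.25) = 0.6931 / 3.6120 = 0.1919
c = S₁ / A₁^z = 3 / 0.25^0.1919 = 3 / 0.7664 = 3.914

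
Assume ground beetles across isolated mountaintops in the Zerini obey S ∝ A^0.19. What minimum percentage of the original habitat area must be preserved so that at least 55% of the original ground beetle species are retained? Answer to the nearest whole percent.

4%

Need (A_new/A_old)^0.19 = 0.55, so A_new/A_old = 0.55^(1/0.19) = 0.55^5.263
ln(A_new/A_old) = ln 0.55 / 0.19 = -0.5978 / 0.19 = -3.1465
A_new/A_old = e^-3.1465 ≈ 0.043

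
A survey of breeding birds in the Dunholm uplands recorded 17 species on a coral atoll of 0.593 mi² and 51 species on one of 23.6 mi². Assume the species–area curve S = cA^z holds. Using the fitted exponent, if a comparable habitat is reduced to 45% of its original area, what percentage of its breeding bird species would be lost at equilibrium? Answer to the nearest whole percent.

z = ln(51/17) / ln(23.6/0.593) = 1.0986 / 3.6838 = 0.2982
S_new/S_old = (A_new/A_old)^z = 0.45^0.2982 = exp(0.2982 × -0.7985) = 0.7881
Fraction lost = 1 − 0.7881 = 0.2119

21%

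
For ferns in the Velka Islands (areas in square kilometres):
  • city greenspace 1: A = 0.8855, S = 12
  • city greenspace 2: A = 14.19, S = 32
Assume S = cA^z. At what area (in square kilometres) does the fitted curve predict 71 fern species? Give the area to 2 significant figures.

z = ln(32/12) / ln(14.19/0.8855) = 0.9808 / 2.7741 = 0.3536
c = 12 / 0.8855^0.3536 = 12 / 0.9579 = 12.53
A = (71/12.53)^(1/0.3536) ⇒ ln A = ln(5.668)/0.3536 = 4.9066
A = e^4.9066 ≈ 135.2 square kilometres

140 square kilometres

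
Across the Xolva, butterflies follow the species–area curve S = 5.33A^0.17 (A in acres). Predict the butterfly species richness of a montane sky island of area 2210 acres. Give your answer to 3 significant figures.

S = 5.33 × 2210^0.17
ln S = ln 5.33 + 0.17 × ln 2210 = 1.6734 + 0.17 × 7.7007 = 2.9825
S = e^2.9825 ≈ 19.74

19.7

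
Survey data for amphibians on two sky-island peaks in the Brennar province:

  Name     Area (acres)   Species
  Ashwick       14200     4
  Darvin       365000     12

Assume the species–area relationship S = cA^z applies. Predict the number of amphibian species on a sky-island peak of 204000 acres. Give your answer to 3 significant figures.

9.86

z = ln(12/4) / ln(365000/14200) = 1.0986 / 3.2467 = 0.3384
c = 4 / 14200^0.3384 = 4 / 25.41 = 0.1574
S₃ = 0.1574 × 204000^0.3384 = 0.1574 × 62.62 ≈ 9.856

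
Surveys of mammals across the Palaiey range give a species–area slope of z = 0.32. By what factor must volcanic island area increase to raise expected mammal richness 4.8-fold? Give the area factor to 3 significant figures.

(A₂/A₁)^0.32 = 4.8, so A₂/A₁ = 4.8^(1/0.32) = 4.8^3.125
ln(A₂/A₁) = ln 4.8 / 0.32 = 1.5686 / 0.32 = 4.9019
A₂/A₁ = e^4.9019 ≈ 134.5

135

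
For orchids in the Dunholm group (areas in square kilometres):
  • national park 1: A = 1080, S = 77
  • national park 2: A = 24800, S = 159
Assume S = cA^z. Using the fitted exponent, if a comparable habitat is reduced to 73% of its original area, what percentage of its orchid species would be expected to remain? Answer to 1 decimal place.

z = ln(159/77) / ln(24800/1080) = 0.7251 / 3.1339 = 0.2314
S_new/S_old = (A_new/A_old)^z = 0.73^0.2314 = exp(0.2314 × -0.3147) = 0.9298

93.0%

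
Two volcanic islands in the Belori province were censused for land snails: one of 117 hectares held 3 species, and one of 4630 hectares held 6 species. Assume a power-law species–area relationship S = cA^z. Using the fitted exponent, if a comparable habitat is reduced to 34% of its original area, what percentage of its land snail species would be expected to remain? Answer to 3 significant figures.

81.6%

z = ln(6/3) / ln(4630/117) = 0.6931 / 3.6781 = 0.1885
S_new/S_old = (A_new/A_old)^z = 0.34^0.1885 = exp(0.1885 × -1.0788) = 0.816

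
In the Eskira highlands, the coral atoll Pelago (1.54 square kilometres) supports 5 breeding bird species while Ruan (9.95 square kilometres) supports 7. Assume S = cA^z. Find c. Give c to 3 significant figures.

z = ln(S₂/S₁) / ln(A₂/A₁) = ln(7/5) / ln(9.95/1.54) = 0.3365 / 1.8658 = 0.1803
c = S₁ / A₁^z = 5 / 1.54^0.1803 = 5 / 1.081 = 4.625

4.63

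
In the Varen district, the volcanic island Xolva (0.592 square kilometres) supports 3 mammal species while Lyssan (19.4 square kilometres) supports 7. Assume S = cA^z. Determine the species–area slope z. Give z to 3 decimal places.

Taking logs: ln S = ln c + z ln A, so z = (ln S₂ − ln S₁)/(ln A₂ − ln A₁).
z = ln(7/3) / ln(19.4/0.592) = ln(2.333) / ln(32.77) = 0.8473 / 3.4895 = 0.2428

0.243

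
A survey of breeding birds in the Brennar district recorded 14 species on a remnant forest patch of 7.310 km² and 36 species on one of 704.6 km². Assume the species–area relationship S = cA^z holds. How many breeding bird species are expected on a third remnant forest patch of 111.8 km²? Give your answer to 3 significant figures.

24.6

z = ln(36/14) / ln(704.6/7.31) = 0.9445 / 4.5684 = 0.2067
c = 14 / 7.31^0.2067 = 14 / 1.509 = 9.279
S₃ = 9.279 × 111.8^0.2067 = 9.279 × 2.652 ≈ 24.6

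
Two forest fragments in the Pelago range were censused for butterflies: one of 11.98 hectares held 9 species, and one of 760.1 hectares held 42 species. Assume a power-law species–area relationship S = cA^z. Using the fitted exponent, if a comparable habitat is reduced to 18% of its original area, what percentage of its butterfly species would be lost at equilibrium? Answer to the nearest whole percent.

47%

z = ln(42/9) / ln(760.1/11.98) = 1.5404 / 4.1502 = 0.3712
S_new/S_old = (A_new/A_old)^z = 0.18^0.3712 = exp(0.3712 × -1.7148) = 0.5291
Fraction lost = 1 − 0.5291 = 0.4709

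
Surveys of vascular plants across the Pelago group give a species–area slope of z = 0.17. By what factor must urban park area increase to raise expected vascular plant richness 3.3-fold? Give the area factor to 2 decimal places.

1122.23

(A₂/A₁)^0.17 = 3.3, so A₂/A₁ = 3.3^(1/0.17) = 3.3^5.882
ln(A₂/A₁) = ln 3.3 / 0.17 = 1.1939 / 0.17 = 7.0231
A₂/A₁ = e^7.0231 ≈ 1122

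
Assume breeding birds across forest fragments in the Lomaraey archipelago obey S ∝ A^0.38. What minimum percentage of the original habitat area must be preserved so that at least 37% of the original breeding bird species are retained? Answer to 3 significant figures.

7.31%

Need (A_new/A_old)^0.38 = 0.37, so A_new/A_old = 0.37^(1/0.38) = 0.37^2.632
ln(A_new/A_old) = ln 0.37 / 0.38 = -0.9943 / 0.38 = -2.6165
A_new/A_old = e^-2.6165 ≈ 0.07306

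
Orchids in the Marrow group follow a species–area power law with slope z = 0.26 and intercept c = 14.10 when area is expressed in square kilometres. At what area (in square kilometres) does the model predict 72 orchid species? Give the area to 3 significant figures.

529 square kilometres

72 = 14.1 × A^0.26  ⇒  A^0.26 = 72/14.1 = 5.106
ln A = ln(5.106) / 0.26 = 1.6305 / 0.26 = 6.2711
A = e^6.2711 ≈ 529.1 square kilometres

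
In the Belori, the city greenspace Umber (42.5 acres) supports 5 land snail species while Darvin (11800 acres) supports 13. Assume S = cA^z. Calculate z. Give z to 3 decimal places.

Taking logs: ln S = ln c + z ln A, so z = (ln S₂ − ln S₁)/(ln A₂ − ln A₁).
z = ln(13/5) / ln(11800/42.5) = ln(2.6) / ln(277.6) = 0.9555 / 5.6264 = 0.1698

0.170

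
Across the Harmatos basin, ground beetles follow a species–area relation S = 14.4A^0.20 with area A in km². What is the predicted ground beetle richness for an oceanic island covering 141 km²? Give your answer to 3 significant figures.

S = 14.4 × 141^0.2
ln S = ln 14.4 + 0.2 × ln 141 = 2.6672 + 0.2 × 4.9488 = 3.6570
S = e^3.6570 ≈ 38.74

38.7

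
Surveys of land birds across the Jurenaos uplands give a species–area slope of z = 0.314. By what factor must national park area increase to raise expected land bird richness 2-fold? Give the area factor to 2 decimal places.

9.09

(A₂/A₁)^0.314 = 2, so A₂/A₁ = 2^(1/0.314) = 2^3.185
ln(A₂/A₁) = ln 2 / 0.314 = 0.6931 / 0.314 = 2.2075
A₂/A₁ = e^2.2075 ≈ 9.093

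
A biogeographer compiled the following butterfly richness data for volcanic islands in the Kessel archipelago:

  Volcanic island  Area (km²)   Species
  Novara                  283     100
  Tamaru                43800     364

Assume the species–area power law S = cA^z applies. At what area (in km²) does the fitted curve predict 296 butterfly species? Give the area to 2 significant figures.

20000 km²

z = ln(364/100) / ln(43800/283) = 1.2920 / 5.0419 = 0.2562
c = 100 / 283^0.2562 = 100 / 4.249 = 23.54
A = (296/23.54)^(1/0.2562) ⇒ ln A = ln(12.58)/0.2562 = 9.8804
A = e^9.8804 ≈ 19543 km²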